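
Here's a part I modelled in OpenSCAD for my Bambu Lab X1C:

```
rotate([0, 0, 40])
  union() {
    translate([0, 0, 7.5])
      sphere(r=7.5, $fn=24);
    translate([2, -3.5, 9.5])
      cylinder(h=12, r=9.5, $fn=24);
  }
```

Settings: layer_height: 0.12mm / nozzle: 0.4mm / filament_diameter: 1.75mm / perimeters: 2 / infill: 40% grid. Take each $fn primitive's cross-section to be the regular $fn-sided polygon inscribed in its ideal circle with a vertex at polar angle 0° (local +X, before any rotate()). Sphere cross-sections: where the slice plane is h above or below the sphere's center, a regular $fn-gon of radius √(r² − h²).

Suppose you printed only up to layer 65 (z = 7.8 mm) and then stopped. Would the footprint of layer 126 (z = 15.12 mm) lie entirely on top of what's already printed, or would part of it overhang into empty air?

Compare the two slices. At z = 7.8: the sphere: section is a regular 24-gon, circumradius = √(r²−h²) = √(7.5²−0.3²) = 7.494 (area = (24/2)·7.494²·sin(360°/24) = 174.42 mm²); the cylinder at (2, -3.5) is absent (z outside [9.5, 21.5]); Taking the union: only the r=7.5 sphere is present, so the union is just that shape — area = 174.42 mm²; (rotated 40° about Z; rotation is an isometry so areas/perimeters/island counts are preserved). At z = 15.12: the sphere is not intersected at this z (|z−center|=7.620 > r=7.5); the r=9.5 cylinder at (2, -3.5) contributes a regular 24-gon of circumradius 9.5 (area = (24/2)·9.500²·sin(360°/24) = 280.30 mm²); Combining (union): only the r=9.5 cylinder at (2, -3.5) is present, so the union is just that shape — area = 280.30 mm²; (rotated 40° about Z; rotation is an isometry so areas/perimeters/island counts are preserved). Checking containment: at z = 15.12 the cross-section extends beyond the z = 7.8 cross-section by about 129.11 mm².

part overhangs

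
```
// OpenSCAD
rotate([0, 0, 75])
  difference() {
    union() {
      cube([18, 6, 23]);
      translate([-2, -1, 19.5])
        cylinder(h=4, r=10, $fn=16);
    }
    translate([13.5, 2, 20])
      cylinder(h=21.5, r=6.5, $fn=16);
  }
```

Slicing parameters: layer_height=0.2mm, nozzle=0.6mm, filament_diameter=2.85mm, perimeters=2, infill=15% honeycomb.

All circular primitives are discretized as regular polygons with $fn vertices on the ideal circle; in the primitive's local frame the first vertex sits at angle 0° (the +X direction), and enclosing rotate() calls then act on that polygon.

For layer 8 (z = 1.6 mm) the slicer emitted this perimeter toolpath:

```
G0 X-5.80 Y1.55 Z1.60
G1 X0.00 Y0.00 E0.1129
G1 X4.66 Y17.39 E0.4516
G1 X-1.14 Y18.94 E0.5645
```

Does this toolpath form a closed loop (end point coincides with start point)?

Start point (G0): (-5.80, 1.55). End point (last G1): the path does not return to the start — open.

no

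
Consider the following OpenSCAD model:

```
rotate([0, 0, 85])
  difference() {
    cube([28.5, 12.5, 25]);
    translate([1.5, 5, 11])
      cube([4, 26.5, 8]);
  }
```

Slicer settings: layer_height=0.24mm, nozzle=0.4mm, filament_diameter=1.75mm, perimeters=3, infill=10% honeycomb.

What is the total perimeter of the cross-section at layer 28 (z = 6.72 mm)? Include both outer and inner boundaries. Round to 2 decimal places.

At z = 6.72 mm: the cube (footprint 28.5×12.5) is included at this height (perimeter 82.00 mm); the cube at (1.5, 5) does not reach this height (z outside [11, 19]); Taking the first minus the rest: none of the subtracted shapes is present at this height, so the 28.5×12.5 cube is unchanged — boundary = 82.00 mm; (whole slice rotated 85° about Z — lengths, areas and connectivity unchanged). Overall, the cross-section is a single solid region. Total boundary length (outer) = 82.00 mm.

82.00 mm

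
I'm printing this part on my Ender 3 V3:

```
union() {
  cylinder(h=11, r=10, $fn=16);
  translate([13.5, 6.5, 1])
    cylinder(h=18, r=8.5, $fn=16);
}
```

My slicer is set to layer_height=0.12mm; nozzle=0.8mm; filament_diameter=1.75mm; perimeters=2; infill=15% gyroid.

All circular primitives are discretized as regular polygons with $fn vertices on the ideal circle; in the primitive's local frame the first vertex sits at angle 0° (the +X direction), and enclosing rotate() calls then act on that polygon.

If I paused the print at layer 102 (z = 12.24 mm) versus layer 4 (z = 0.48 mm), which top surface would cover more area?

Layer 102 (z = 12.24): the cylinder is absent (z outside [0, 11]); the cylinder at (13.5, 6.5): section is a regular 16-gon, circumradius r=8.5 (area = (16/2)·8.500²·sin(360°/16) = 221.19 mm²); Combining (union): only the r=8.5 cylinder at (13.5, 6.5) is present, so the union is just that shape — area = 221.19 mm². So its area = 221.19 mm². Layer 4 (z = 0.48): the cylinder: section is a regular 16-gon, circumradius r=10 (area = (16/2)·10.000²·sin(360°/16) = 306.15 mm²); the cylinder at (13.5, 6.5) does not reach this height (z outside [1, 19]); Merging all regions: only the r=10 cylinder is present, so the union is just that shape — area = 306.15 mm². So its area = 306.15 mm². Layer 4 is larger (306.15 vs 221.19 mm²).

layer 4 (z = 0.48 mm)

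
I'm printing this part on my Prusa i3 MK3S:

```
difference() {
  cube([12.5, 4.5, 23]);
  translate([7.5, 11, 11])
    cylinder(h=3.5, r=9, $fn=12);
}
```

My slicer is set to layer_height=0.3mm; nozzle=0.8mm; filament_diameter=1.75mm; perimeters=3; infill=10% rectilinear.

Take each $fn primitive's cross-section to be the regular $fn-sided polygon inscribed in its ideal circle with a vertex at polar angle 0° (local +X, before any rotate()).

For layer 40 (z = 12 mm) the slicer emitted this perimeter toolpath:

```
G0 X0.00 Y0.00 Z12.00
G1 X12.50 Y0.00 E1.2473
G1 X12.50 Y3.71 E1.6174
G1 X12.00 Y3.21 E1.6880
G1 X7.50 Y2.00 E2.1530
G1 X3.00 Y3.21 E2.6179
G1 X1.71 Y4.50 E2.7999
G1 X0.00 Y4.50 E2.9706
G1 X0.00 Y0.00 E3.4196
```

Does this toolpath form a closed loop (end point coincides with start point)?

yes

Start point (G0): (0.00, 0.00). End point (last G1): the path returns to the start — closed.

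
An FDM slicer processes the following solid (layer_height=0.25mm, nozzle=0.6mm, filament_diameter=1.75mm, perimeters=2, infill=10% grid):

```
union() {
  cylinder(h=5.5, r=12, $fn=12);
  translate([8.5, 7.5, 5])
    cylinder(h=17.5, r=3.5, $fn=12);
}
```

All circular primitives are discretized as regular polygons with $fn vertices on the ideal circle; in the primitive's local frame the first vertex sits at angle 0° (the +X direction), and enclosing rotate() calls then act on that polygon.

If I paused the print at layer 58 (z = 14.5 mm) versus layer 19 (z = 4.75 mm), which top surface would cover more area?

layer 19 (z = 4.75 mm)

Layer 58 (z = 14.5): the cylinder is absent (z outside [0, 5.5]); the cylinder at (8.5, 7.5): section is a regular 12-gon, circumradius r=3.5 (area = (12/2)·3.500²·sin(360°/12) = 36.75 mm²); Combining (union): only the r=3.5 cylinder at (8.5, 7.5) is present, so the union is just that shape — area = 36.75 mm². So its area = 36.75 mm². Layer 19 (z = 4.75): the r=12 cylinder gives a regular 12-gon of circumradius 12 (constant along its height) (area = (12/2)·12.000²·sin(360°/12) = 432.00 mm²); the cylinder at (8.5, 7.5) is absent (z outside [5, 22.5]); Merging all regions: only the r=12 cylinder is present, so the union is just that shape — area = 432.00 mm². So its area = 432.00 mm². Layer 19 is larger (432.00 vs 36.75 mm²).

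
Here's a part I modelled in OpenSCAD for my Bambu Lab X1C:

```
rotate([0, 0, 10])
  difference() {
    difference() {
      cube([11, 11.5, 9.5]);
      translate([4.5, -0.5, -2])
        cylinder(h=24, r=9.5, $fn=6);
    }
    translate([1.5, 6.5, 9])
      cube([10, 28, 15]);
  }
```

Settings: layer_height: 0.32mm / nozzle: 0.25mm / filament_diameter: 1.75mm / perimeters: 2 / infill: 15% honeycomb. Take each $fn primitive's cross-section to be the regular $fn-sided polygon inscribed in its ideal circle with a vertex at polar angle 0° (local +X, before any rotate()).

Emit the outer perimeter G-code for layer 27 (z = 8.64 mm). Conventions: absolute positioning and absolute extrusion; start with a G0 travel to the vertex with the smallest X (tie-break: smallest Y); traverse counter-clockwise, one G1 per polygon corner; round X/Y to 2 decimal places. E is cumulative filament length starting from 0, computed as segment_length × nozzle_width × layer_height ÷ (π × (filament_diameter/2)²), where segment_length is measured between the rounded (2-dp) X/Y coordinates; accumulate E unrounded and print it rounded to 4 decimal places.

At z = 8.64 mm: the 11×11.5 cube contributes its full rectangle; the r=9.5 cylinder at (4.5, -0.5) contributes a regular 6-gon of circumradius 9.5; Subtracting the remaining from the first: starting from the 11×11.5 cube, the r=9.5 cylinder at (4.5, -0.5) partially overlaps it — only the 82.35 mm² overlap (of its 234.48 mm²) is removed, clipping the outline — 1 connected region; the cube at (1.5, 6.5) is absent (z outside [9, 24]); Taking the first minus the rest: none of the subtracted shapes is present at this height, so that combined region is unchanged — 1 connected region; (whole slice rotated 10° about Z — lengths, areas and connectivity unchanged). The outline is a single polygon with 5 vertices. Extrusion per mm of travel: 0.25 × 0.32 / (π × 0.875²) = 0.033260. Accumulating E over each segment gives final E = 1.1427.

G0 X-2.00 Y11.33 Z8.64
G1 X-1.34 Y7.61 E0.1257
G1 X7.77 Y9.22 E0.4334
G1 X10.02 Y6.53 E0.5500
G1 X8.84 Y13.24 E0.7766
G1 X-2.00 Y11.33 E1.1427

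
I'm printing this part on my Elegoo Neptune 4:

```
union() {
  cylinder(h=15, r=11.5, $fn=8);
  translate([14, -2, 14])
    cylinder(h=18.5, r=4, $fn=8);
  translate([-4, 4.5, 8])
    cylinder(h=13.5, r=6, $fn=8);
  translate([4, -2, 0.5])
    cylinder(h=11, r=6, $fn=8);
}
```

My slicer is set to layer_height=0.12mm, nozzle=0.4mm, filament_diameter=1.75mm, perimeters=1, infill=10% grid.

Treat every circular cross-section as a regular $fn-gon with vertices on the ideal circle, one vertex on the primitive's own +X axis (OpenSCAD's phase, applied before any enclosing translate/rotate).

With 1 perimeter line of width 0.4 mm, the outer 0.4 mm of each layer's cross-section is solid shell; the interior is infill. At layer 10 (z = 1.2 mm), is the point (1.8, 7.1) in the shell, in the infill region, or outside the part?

infill

At z = 1.2 mm: the r=11.5 cylinder gives a regular 8-gon of circumradius 11.5 (constant along its height); the cylinder at (14, -2) is absent (z outside [14, 32.5]); the cylinder at (-4, 4.5) is absent (z outside [8, 21.5]); the cylinder at (4, -2): section is a regular 8-gon, circumradius r=6; Merging all regions: the r=6 cylinder at (4, -2) lies entirely inside the r=11.5 cylinder, so the union is just the r=11.5 cylinder — 1 connected region. Overall, the cross-section is a single solid region. The nearest boundary edge runs (0.00, 11.50)→(8.13, 8.13); distance from the point to it = 3.38 mm. The point is inside the cross-section and 3.38 mm from the nearest boundary — more than the 0.4 mm shell width (1 × 0.4), so it's in the infill interior.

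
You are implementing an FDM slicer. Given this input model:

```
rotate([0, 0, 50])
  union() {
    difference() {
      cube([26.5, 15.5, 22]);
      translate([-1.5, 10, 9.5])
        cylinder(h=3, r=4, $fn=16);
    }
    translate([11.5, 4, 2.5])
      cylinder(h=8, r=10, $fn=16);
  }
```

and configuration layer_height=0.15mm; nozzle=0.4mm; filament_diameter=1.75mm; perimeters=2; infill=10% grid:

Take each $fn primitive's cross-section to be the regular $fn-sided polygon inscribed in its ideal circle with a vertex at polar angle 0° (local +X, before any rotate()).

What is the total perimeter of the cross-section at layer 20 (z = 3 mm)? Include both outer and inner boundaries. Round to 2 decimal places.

88.75 mm

At z = 3 mm: the cube is present — its section is the full 26.5×15.5 rectangle (perimeter 84.00 mm); the cylinder at (-1.5, 10) is not intersected at this z (z outside [9.5, 12.5]); After the difference (first − rest): none of the subtracted shapes is present at this height, so the 26.5×15.5 cube is unchanged — boundary = 84.00 mm; the cylinder at (11.5, 4): section is a regular 16-gon, circumradius r=10 (perimeter = 2·16·10.000·sin(180°/16) = 62.43 mm); Merging all regions: the regions partially overlap (shared area 229.88 mm²), so the edge portions inside another operand are dropped and the merged outline is re-measured after clipping — boundary = 88.75 mm; (rotated 50° about Z; rotation is an isometry so areas/perimeters/island counts are preserved). Overall, the cross-section is a single solid region. Total boundary length (outer) = 88.75 mm.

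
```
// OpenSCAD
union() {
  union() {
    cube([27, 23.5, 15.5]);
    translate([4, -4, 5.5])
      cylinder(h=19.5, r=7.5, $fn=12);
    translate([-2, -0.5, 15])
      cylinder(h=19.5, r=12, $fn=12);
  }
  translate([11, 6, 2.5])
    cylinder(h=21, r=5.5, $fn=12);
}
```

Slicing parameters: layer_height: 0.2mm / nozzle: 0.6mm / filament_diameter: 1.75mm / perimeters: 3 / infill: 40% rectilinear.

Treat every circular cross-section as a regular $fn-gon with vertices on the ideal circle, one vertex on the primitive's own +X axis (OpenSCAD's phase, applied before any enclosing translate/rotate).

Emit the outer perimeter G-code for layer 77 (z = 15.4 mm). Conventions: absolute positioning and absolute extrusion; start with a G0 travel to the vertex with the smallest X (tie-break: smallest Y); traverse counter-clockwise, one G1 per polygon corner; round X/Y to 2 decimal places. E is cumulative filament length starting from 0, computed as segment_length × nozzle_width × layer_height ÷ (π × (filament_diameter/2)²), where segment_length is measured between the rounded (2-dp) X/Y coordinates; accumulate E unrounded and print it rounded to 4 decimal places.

G0 X-14.00 Y-0.50 Z15.40
G1 X-12.39 Y-6.50 E0.3099
G1 X-8.00 Y-10.89 E0.6197
G1 X-2.00 Y-12.50 E0.9296
G1 X2.87 Y-11.20 E1.1811
G1 X4.00 Y-11.50 E1.2394
G1 X7.75 Y-10.50 E1.4330
G1 X10.50 Y-7.75 E1.6271
G1 X11.50 Y-4.00 E1.8207
G1 X10.50 Y-0.25 E2.0143
G1 X10.25 Y0.00 E2.0319
G1 X27.00 Y0.00 E2.8676
G1 X27.00 Y23.50 E4.0400
G1 X0.00 Y23.50 E5.3871
G1 X0.00 Y10.96 E6.0127
G1 X-2.00 Y11.50 E6.1160
G1 X-8.00 Y9.89 E6.4260
G1 X-12.39 Y5.50 E6.7357
G1 X-14.00 Y-0.50 E7.0456

At z = 15.4 mm: the cube is present — its section is the full 27×23.5 rectangle; the r=7.5 cylinder at (4, -4) contributes a regular 12-gon of circumradius 7.5; the r=12 cylinder at (-2, -0.5) contributes a regular 12-gon of circumradius 12; Taking the union: the regions partially overlap (shared area 221.74 mm²), so overlapping operands fuse into one piece — 1 connected region; the r=5.5 cylinder at (11, 6) contributes a regular 12-gon of circumradius 5.5; Taking the union: the r=5.5 cylinder at (11, 6) lies entirely inside that combined region, so the union is just that combined region — 1 connected region. The outline is a single polygon with 18 vertices. Extrusion per mm of travel: 0.6 × 0.2 / (π × 0.875²) = 0.049890. Accumulating E over each segment gives final E = 7.0456.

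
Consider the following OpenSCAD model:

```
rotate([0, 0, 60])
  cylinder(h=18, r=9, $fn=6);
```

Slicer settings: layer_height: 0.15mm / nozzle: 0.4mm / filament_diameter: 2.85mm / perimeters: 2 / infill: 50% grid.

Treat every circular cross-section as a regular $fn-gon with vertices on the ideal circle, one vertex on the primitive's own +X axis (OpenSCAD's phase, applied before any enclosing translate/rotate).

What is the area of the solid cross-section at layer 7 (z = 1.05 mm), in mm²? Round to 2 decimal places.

At z = 1.05 mm: the r=9 cylinder contributes a regular 6-gon of circumradius 9 (area = (6/2)·9.000²·sin(360°/6) = 210.44 mm²); (rotated 60° about Z; rotation is an isometry so areas/perimeters/island counts are preserved). Overall, the cross-section is a single solid region. Net area = 210.44 mm².

210.44 mm²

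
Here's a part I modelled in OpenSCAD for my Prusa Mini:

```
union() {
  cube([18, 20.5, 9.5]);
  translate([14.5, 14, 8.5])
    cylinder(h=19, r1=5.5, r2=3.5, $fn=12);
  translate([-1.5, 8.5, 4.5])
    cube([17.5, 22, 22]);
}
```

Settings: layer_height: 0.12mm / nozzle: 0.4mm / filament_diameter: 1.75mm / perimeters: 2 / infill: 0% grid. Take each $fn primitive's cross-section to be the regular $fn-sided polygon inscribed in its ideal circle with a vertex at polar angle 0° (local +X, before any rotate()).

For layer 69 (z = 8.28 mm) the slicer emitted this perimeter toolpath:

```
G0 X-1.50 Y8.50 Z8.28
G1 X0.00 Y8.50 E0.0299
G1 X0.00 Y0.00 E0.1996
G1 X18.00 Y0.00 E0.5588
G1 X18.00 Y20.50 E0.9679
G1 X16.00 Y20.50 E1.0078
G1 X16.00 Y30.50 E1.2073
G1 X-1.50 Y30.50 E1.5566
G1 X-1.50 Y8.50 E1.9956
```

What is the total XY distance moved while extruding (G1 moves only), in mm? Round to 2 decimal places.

Sum the Euclidean lengths of each G1 segment: total = 100.00 mm.

100.00 mm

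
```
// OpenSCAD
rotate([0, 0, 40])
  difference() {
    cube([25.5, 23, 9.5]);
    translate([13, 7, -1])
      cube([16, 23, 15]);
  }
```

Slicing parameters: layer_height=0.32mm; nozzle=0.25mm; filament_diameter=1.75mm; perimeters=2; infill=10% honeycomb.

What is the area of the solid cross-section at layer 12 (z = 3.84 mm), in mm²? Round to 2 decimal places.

At z = 3.84 mm: the cube (footprint 25.5×23) is included at this height (area 586.50 mm²); the cube at (13, 7) is present — its section is the full 16×23 rectangle (area 368.00 mm²); After the difference (first − rest): starting from the 25.5×23 cube (586.50 mm²), the 16×23 cube at (13, 7) partially overlaps it — only the 200.00 mm² overlap (of its 368.00 mm²) is removed, clipping the outline — area = 386.50 mm²; (rotated 40° about Z; rotation is an isometry so areas/perimeters/island counts are preserved). Overall, the cross-section is a single solid region. Net area = 386.50 mm².

386.50 mm²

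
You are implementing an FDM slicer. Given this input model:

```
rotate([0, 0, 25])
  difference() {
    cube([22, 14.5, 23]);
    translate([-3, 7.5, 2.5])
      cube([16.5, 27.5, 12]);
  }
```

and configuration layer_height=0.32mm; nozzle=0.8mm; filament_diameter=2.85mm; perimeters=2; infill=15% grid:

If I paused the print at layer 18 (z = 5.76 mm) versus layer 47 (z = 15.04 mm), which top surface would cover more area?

Layer 18 (z = 5.76): the 22×14.5 cube contributes its full rectangle (area 319.00 mm²); the cube at (-3, 7.5) is present — its section is the full 16.5×27.5 rectangle (area 453.75 mm²); Taking the first minus the rest: starting from the 22×14.5 cube (319.00 mm²), the 16.5×27.5 cube at (-3, 7.5) partially overlaps it — only the 94.50 mm² overlap (of its 453.75 mm²) is removed, clipping the outline — area = 224.50 mm²; (rotated 25° about Z; rotation is an isometry so areas/perimeters/island counts are preserved). So its area = 224.50 mm². Layer 47 (z = 15.04): the cube is present — its section is the full 22×14.5 rectangle (area 319.00 mm²); the cube at (-3, 7.5) does not reach this height (z outside [2.5, 14.5]); After the difference (first − rest): none of the subtracted shapes is present at this height, so the 22×14.5 cube is unchanged — area = 319.00 mm²; (rotated 25° about Z; rotation is an isometry so areas/perimeters/island counts are preserved). So its area = 319.00 mm². Layer 47 is larger (319.00 vs 224.50 mm²).

layer 47 (z = 15.04 mm)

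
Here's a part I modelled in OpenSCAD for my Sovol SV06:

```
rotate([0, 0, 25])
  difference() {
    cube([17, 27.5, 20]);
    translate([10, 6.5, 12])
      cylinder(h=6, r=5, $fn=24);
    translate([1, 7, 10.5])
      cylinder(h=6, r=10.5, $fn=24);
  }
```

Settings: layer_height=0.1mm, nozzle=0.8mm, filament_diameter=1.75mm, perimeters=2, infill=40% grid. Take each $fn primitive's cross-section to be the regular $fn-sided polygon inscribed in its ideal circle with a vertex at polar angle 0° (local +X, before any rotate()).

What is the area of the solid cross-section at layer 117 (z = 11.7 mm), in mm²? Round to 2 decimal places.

297.32 mm²

At z = 11.7 mm: the 17×27.5 cube contributes its full rectangle (area 467.50 mm²); the cylinder at (10, 6.5) is not intersected at this z (z outside [12, 18]); the cylinder at (1, 7): section is a regular 24-gon, circumradius r=10.5 (area = (24/2)·10.500²·sin(360°/24) = 342.42 mm²); Subtracting the remaining from the first: starting from the 17×27.5 cube (467.50 mm²), the r=10.5 cylinder at (1, 7) partially overlaps it — only the 170.18 mm² overlap (of its 342.42 mm²) is removed, clipping the outline — area = 297.32 mm²; (whole slice rotated 25° about Z — lengths, areas and connectivity unchanged). Overall, the cross-section is a single solid region. Net area = 297.32 mm².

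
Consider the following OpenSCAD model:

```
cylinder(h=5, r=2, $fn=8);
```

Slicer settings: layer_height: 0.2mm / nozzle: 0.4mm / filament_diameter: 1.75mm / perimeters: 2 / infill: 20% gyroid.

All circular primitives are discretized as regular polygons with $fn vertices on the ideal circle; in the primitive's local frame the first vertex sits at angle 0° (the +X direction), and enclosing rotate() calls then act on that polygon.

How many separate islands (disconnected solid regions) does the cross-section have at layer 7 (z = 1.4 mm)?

At z = 1.4 mm: the r=2 cylinder gives a regular 8-gon of circumradius 2 (constant along its height). Overall, the cross-section is a single solid region. Island count = 1.

1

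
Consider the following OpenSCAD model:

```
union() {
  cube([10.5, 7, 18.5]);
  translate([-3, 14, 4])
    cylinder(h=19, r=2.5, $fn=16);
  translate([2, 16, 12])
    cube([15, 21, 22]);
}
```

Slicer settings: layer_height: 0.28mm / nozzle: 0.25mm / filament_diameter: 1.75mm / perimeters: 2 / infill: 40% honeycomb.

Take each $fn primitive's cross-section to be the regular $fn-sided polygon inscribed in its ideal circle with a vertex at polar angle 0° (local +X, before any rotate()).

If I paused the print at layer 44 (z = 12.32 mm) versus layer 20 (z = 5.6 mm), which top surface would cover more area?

Layer 44 (z = 12.32): the 10.5×7 cube contributes its full rectangle (area 73.50 mm²); the r=2.5 cylinder at (-3, 14) contributes a regular 16-gon of circumradius 2.5 (area = (16/2)·2.500²·sin(360°/16) = 19.13 mm²); the cube at (2, 16) is present — its section is the full 15×21 rectangle (area 315.00 mm²); Merging all regions: the 3 present regions are separate (no shared area or edge), so areas and boundary lengths simply add and each stays a separate island — area = 407.63 mm². So its area = 407.63 mm². Layer 20 (z = 5.6): the 10.5×7 cube contributes its full rectangle (area 73.50 mm²); the cylinder at (-3, 14): section is a regular 16-gon, circumradius r=2.5 (area = (16/2)·2.500²·sin(360°/16) = 19.13 mm²); the cube at (2, 16) is not intersected at this z (z outside [12, 34]); Merging all regions: the 2 present regions are separate (no shared area or edge), so areas and boundary lengths simply add and each stays a separate island — area = 92.63 mm². So its area = 92.63 mm². Layer 44 is larger (407.63 vs 92.63 mm²).

layer 44 (z = 12.32 mm)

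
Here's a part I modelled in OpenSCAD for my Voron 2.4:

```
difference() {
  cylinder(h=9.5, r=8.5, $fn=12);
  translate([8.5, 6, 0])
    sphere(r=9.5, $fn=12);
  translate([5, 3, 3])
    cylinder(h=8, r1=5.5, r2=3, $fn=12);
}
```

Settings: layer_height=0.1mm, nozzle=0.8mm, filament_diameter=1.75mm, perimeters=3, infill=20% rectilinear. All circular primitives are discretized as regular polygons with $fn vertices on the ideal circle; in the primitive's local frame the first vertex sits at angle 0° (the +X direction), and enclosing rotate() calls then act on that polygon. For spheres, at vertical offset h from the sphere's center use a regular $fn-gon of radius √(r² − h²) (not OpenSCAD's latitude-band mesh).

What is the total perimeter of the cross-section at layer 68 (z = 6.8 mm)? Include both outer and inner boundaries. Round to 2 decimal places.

At z = 6.8 mm: the r=8.5 cylinder contributes a regular 12-gon of circumradius 8.5 (perimeter = 2·12·8.500·sin(180°/12) = 52.80 mm); the sphere at (8.5, 6): section is a regular 12-gon, circumradius = √(r²−h²) = √(9.5²−6.8²) = 6.634 (perimeter = 2·12·6.634·sin(180°/12) = 41.21 mm); the cone at (5, 3): at t=0.475 of its height the radius interpolates to r₁+(r₂−r₁)t = 4.312, giving a regular 12-gon of that circumradius (perimeter = 2·12·4.312·sin(180°/12) = 26.79 mm); Subtracting the remaining from the first: starting from the r=8.5 cylinder, the r=9.5 sphere at (8.5, 6) partially overlaps it — only the 31.45 mm² overlap (of its 132.03 mm²) is removed, clipping the outline; the cone at (5, 3) partially overlaps it — only the 16.34 mm² overlap (of its 55.79 mm²) is removed, clipping the outline — boundary = 57.02 mm. Overall, the cross-section is a single solid region. Total boundary length (outer) = 57.02 mm.

57.02 mm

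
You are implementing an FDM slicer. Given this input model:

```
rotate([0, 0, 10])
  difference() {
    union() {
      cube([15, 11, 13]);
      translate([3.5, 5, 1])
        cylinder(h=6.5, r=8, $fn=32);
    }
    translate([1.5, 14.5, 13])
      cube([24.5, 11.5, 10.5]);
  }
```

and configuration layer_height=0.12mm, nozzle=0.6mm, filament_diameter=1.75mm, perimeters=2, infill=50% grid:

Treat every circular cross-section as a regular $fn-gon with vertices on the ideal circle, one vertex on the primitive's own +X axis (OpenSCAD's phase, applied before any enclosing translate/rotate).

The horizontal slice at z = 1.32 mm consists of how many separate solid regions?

At z = 1.32 mm: the cube (footprint 15×11) is included at this height; the r=8 cylinder at (3.5, 5) gives a regular 32-gon of circumradius 8 (constant along its height); Merging all regions: the regions partially overlap (shared area 118.42 mm²), so overlapping operands fuse into one piece — 1 connected region; the cube at (1.5, 14.5) is absent (z outside [13, 23.5]); Subtracting the remaining from the first: none of the subtracted shapes is present at this height, so the result so far is unchanged — 1 connected region; (rotated 10° about Z; rotation is an isometry so areas/perimeters/island counts are preserved). The result has 1 disconnected region.

1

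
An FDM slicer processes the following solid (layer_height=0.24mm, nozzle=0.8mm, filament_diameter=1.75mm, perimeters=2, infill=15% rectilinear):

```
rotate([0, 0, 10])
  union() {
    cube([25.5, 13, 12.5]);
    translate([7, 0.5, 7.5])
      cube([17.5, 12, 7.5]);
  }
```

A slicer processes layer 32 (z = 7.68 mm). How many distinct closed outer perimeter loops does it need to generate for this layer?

At z = 7.68 mm: the cube is present — its section is the full 25.5×13 rectangle; the cube at (7, 0.5) is present — its section is the full 17.5×12 rectangle; Merging all regions: the 17.5×12 cube at (7, 0.5) lies entirely inside the 25.5×13 cube, so the union is just the 25.5×13 cube — 1 connected region; (whole slice rotated 10° about Z — lengths, areas and connectivity unchanged). The result has 1 disconnected region.

1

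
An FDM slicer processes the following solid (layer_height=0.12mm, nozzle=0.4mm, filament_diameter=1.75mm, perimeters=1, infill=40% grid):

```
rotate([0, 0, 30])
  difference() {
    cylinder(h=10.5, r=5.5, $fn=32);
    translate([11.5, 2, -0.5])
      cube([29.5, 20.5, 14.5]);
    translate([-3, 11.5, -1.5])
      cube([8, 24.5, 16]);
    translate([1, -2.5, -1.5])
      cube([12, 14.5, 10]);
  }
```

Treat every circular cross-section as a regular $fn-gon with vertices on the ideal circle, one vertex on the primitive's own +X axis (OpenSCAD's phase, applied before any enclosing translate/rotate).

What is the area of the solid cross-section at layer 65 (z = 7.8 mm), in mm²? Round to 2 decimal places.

At z = 7.8 mm: the r=5.5 cylinder contributes a regular 32-gon of circumradius 5.5 (area = (32/2)·5.500²·sin(360°/32) = 94.42 mm²); the cube at (11.5, 2) is present — its section is the full 29.5×20.5 rectangle (area 604.75 mm²); the cube at (-3, 11.5) (footprint 8×24.5) is included at this height (area 196.00 mm²); the 12×14.5 cube at (1, -2.5) contributes its full rectangle (area 174.00 mm²); Subtracting the remaining from the first: starting from the r=5.5 cylinder (94.42 mm²), the 29.5×20.5 cube at (11.5, 2) misses the remaining region (no effect); the 8×24.5 cube at (-3, 11.5) misses the remaining region (no effect); the 12×14.5 cube at (1, -2.5) partially overlaps it — only the 28.87 mm² overlap (of its 174.00 mm²) is removed, clipping the outline — area = 65.55 mm²; (rotated 30° about Z; rotation is an isometry so areas/perimeters/island counts are preserved). Overall, the cross-section is a single solid region. Net area = 65.55 mm².

65.55 mm²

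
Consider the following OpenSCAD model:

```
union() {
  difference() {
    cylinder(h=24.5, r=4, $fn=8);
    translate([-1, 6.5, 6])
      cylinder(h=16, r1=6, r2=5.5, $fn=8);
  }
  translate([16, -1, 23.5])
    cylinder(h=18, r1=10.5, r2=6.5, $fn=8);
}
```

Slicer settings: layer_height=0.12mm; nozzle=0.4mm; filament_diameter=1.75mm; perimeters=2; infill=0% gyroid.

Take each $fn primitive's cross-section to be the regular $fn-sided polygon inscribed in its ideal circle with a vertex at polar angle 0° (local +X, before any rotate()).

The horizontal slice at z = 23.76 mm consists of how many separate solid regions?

2

At z = 23.76 mm: the r=4 cylinder contributes a regular 8-gon of circumradius 4; the cone at (-1, 6.5) is absent (z outside [6, 22]); Subtracting the remaining from the first: none of the subtracted shapes is present at this height, so the r=4 cylinder is unchanged — 1 connected region; the cone at (16, -1) contributes a regular 8-gon of circumradius 10.442 (interpolated between r1=10.5 and r2=6.5 at t=0.014); Taking the union: the 2 present regions are separate (no shared area or edge), so areas and boundary lengths simply add and each stays a separate island — 2 connected regions. The result has 2 disconnected regions.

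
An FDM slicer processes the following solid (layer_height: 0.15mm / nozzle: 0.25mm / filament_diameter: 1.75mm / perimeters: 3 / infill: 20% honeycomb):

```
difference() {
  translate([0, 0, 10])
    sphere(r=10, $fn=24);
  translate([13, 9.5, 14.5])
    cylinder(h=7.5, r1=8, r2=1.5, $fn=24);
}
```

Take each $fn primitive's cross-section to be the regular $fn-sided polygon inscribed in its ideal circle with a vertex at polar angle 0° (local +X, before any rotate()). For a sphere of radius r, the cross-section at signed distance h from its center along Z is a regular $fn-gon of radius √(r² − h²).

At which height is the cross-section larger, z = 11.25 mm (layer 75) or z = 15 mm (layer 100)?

Layer 75 (z = 11.25): the r=10 sphere contributes a regular 24-gon of circumradius √(10²−1.25²) = 9.922 (area = (24/2)·9.922²·sin(360°/24) = 305.73 mm²); the cone at (13, 9.5) is not intersected at this z (z outside [14.5, 22]); Taking the first minus the rest: none of the subtracted shapes is present at this height, so the r=10 sphere is unchanged — area = 305.73 mm². So its area = 305.73 mm². Layer 100 (z = 15): the r=10 sphere slices to a regular 24-gon of circumradius 8.660 (√(r²−h²) with h=5 from center) (area = (24/2)·8.660²·sin(360°/24) = 232.94 mm²); the cone at (13, 9.5) (r1=8→r2=1.5) has section circumradius 7.567 here — a regular 24-gon (area = (24/2)·7.567²·sin(360°/24) = 177.82 mm²); After the difference (first − rest): starting from the r=10 sphere (232.94 mm²), the cone at (13, 9.5) misses the remaining region (no effect) — area = 232.94 mm². So its area = 232.94 mm². Layer 75 is larger (305.73 vs 232.94 mm²).

layer 75 (z = 11.25 mm)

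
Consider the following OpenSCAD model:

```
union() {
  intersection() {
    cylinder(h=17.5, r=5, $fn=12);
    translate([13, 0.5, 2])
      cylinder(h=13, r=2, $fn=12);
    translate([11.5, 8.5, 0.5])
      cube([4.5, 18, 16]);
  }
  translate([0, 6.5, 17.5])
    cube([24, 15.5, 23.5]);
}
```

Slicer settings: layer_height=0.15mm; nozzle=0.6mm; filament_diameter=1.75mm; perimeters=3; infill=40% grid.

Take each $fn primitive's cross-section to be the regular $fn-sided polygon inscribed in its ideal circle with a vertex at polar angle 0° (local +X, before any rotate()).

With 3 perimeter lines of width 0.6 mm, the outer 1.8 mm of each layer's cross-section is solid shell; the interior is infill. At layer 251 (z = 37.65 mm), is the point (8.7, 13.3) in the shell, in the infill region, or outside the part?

At z = 37.65 mm: the cylinder is absent (z outside [0, 17.5]); the cylinder at (13, 0.5) does not reach this height (z outside [2, 15]); the cube at (11.5, 8.5) is absent (z outside [0.5, 16.5]); After intersecting: at least one operand is absent at this height, so nothing remains; the 24×15.5 cube at (0, 6.5) contributes its full rectangle; Combining (union): only the 24×15.5 cube at (0, 6.5) is present, so the union is just that shape — 1 connected region. Overall, the cross-section is a single solid region. The nearest boundary edge runs (0.00, 6.50)→(24.00, 6.50); distance from the point to it = 6.80 mm. The point is inside the cross-section and 6.80 mm from the nearest boundary — more than the 1.8 mm shell width (3 × 0.6), so it's in the infill interior.

infill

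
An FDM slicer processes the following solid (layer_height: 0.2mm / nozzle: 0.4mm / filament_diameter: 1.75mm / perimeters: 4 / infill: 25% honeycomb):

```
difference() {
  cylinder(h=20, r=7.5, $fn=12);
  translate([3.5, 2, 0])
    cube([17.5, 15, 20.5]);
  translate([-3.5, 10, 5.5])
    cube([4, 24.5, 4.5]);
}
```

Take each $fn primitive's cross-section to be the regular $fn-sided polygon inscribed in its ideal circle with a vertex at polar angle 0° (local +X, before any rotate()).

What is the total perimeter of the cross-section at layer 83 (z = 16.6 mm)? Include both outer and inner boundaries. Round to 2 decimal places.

48.66 mm

At z = 16.6 mm: the cylinder: section is a regular 12-gon, circumradius r=7.5 (perimeter = 2·12·7.500·sin(180°/12) = 46.59 mm); the cube at (3.5, 2) (footprint 17.5×15) is included at this height (perimeter 65.00 mm); the cube at (-3.5, 10) does not reach this height (z outside [5.5, 10]); After the difference (first − rest): starting from the r=7.5 cylinder, the 17.5×15 cube at (3.5, 2) partially overlaps it — only the 10.11 mm² overlap (of its 262.50 mm²) is removed, clipping the outline — boundary = 48.66 mm. Overall, the cross-section is a single solid region. Total boundary length (outer) = 48.66 mm.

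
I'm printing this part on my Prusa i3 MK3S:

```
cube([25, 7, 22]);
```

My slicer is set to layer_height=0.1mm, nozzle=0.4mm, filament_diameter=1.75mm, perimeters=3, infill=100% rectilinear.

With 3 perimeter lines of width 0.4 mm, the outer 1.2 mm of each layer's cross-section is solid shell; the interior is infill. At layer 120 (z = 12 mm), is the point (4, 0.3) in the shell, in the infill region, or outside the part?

shell

At z = 12 mm: the cube is present — its section is the full 25×7 rectangle. Overall, the cross-section is a single solid region. The nearest boundary edge runs (0.00, 0.00)→(25.00, 0.00); distance from the point to it = 0.30 mm. The point is inside the cross-section, 0.30 mm from the nearest boundary — within the 1.2 mm shell band (3 × 0.4).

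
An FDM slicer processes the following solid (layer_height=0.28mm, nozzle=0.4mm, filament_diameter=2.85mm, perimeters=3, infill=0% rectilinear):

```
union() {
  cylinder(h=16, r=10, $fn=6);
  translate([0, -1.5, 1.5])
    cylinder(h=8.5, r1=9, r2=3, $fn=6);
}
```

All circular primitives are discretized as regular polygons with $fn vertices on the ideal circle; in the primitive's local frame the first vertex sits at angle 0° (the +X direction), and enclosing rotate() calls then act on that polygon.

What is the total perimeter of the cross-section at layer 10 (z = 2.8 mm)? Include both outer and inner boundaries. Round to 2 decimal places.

At z = 2.8 mm: the r=10 cylinder gives a regular 6-gon of circumradius 10 (constant along its height) (perimeter = 2·6·10.000·sin(180°/6) = 60.00 mm); the cone at (0, -1.5): at t=0.153 of its height the radius interpolates to r₁+(r₂−r₁)t = 8.082, giving a regular 6-gon of that circumradius (perimeter = 2·6·8.082·sin(180°/6) = 48.49 mm); Taking the union: the cone at (0, -1.5) lies entirely inside the r=10 cylinder, so the union is just the r=10 cylinder — boundary = 60.00 mm. Overall, the cross-section is a single solid region. Total boundary length (outer) = 60.00 mm.

60.00 mm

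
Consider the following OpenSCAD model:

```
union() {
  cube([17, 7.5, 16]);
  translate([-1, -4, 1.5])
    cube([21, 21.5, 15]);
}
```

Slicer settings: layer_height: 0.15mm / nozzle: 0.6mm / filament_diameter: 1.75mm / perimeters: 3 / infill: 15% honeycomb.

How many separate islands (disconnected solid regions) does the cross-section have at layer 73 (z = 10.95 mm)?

1

At z = 10.95 mm: the 17×7.5 cube contributes its full rectangle; the 21×21.5 cube at (-1, -4) contributes its full rectangle; Combining (union): the 17×7.5 cube lies entirely inside the 21×21.5 cube at (-1, -4), so the union is just the 21×21.5 cube at (-1, -4) — 1 connected region. Overall, the cross-section is a single solid region. Island count = 1.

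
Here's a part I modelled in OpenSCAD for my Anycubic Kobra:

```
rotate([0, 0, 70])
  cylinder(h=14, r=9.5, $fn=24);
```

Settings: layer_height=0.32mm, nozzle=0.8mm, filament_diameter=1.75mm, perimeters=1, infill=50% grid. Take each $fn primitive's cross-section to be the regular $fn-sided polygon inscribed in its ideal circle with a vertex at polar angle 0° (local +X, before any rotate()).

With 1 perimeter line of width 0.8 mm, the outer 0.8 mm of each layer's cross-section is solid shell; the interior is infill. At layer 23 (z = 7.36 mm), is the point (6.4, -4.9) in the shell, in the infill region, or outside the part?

At z = 7.36 mm: the cylinder: section is a regular 24-gon, circumradius r=9.5; (whole slice rotated 70° about Z — lengths, areas and connectivity unchanged). Overall, the cross-section is a single solid region. Undo the 70° rotation: the query point maps to (-2.416, -7.690) in the un-rotated model frame. The nearest boundary edge runs (-4.75, -8.23)→(-2.46, -9.18); distance from the point to it = 1.39 mm. The point is inside the cross-section and 1.39 mm from the nearest boundary — more than the 0.8 mm shell width (1 × 0.8), so it's in the infill interior.

infill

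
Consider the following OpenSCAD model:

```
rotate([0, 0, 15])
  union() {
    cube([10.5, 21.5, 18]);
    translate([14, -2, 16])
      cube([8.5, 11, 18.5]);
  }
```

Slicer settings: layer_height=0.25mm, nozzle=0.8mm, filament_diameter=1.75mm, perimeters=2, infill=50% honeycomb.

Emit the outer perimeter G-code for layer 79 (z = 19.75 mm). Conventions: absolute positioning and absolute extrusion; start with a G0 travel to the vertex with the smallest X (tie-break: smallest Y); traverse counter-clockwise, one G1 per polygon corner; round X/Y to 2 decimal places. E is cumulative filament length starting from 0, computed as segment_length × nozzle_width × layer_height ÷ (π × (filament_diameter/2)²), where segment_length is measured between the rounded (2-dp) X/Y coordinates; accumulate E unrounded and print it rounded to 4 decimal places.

At z = 19.75 mm: the cube is absent (z outside [0, 18]); the 8.5×11 cube at (14, -2) contributes its full rectangle; Taking the union: only the 8.5×11 cube at (14, -2) is present, so the union is just that shape — 1 connected region; (rotated 15° about Z; rotation is an isometry so areas/perimeters/island counts are preserved). The outline is a single polygon with 4 vertices. Extrusion per mm of travel: 0.8 × 0.25 / (π × 0.875²) = 0.083150. Accumulating E over each segment gives final E = 3.2437.

G0 X11.19 Y12.32 Z19.75
G1 X14.04 Y1.69 E0.9151
G1 X22.25 Y3.89 E1.6219
G1 X19.40 Y14.52 E2.5370
G1 X11.19 Y12.32 E3.2437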